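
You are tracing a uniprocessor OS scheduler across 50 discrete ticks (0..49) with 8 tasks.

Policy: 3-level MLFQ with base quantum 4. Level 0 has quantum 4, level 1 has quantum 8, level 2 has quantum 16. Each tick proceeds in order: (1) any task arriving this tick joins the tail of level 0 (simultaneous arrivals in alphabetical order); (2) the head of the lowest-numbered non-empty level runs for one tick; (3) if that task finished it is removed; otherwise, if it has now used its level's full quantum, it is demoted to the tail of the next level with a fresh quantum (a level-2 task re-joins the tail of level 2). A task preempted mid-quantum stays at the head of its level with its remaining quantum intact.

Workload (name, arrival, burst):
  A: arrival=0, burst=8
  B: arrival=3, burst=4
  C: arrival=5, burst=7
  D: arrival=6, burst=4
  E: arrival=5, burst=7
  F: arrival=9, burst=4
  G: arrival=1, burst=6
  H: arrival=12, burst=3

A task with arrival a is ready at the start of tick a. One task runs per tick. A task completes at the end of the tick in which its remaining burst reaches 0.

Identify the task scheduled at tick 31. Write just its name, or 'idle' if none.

running at tick 31 = A

t=0: L0/L1/L2 = A/-/- → run A
t=1: L0/L1/L2 = AG/-/- → run A
t=2: L0/L1/L2 = AG/-/- → run A
t=3: L0/L1/L2 = AGB/-/- → run A
t=4: L0/L1/L2 = GB/A/- → run G
t=5: L0/L1/L2 = GBCE/A/- → run G
t=6: L0/L1/L2 = GBCED/A/- → run G
t=7: L0/L1/L2 = GBCED/A/- → run G
t=8: L0/L1/L2 = BCED/AG/- → run B
t=9: L0/L1/L2 = BCEDF/AG/- → run B
t=10: L0/L1/L2 = BCEDF/AG/- → run B
t=11: L0/L1/L2 = BCEDF/AG/- → run B
t=12: L0/L1/L2 = CEDFH/AG/- → run C
t=13: L0/L1/L2 = CEDFH/AG/- → run C
t=14: L0/L1/L2 = CEDFH/AG/- → run C
t=15: L0/L1/L2 = CEDFH/AG/- → run C
t=16: L0/L1/L2 = EDFH/AGC/- → run E
t=17: L0/L1/L2 = EDFH/AGC/- → run E
t=18: L0/L1/L2 = EDFH/AGC/- → run E
t=19: L0/L1/L2 = EDFH/AGC/- → run E
t=20: L0/L1/L2 = DFH/AGCE/- → run D
t=21: L0/L1/L2 = DFH/AGCE/- → run D
t=22: L0/L1/L2 = DFH/AGCE/- → run D
t=23: L0/L1/L2 = DFH/AGCE/- → run D
t=24: L0/L1/L2 = FH/AGCE/- → run F
t=25: L0/L1/L2 = FH/AGCE/- → run F
t=26: L0/L1/L2 = FH/AGCE/- → run F
t=27: L0/L1/L2 = FH/AGCE/- → run F
t=28: L0/L1/L2 = H/AGCE/- → run H
t=29: L0/L1/L2 = H/AGCE/- → run H
t=30: L0/L1/L2 = H/AGCE/- → run H
t=31: L0/L1/L2 = -/AGCE/- → run A
t=32: L0/L1/L2 = -/AGCE/- → run A
t=33: L0/L1/L2 = -/AGCE/- → run A
t=34: L0/L1/L2 = -/AGCE/- → run A
t=35: L0/L1/L2 = -/GCE/- → run G
t=36: L0/L1/L2 = -/GCE/- → run G
t=37: L0/L1/L2 = -/CE/- → run C
t=38: L0/L1/L2 = -/CE/- → run C
t=39: L0/L1/L2 = -/CE/- → run C
t=40: L0/L1/L2 = -/E/- → run E
t=41: L0/L1/L2 = -/E/- → run E
t=42: L0/L1/L2 = -/E/- → run E
t=43: (idle)
t=44: (idle)
t=45: (idle)
t=46: (idle)
t=47: (idle)
t=48: (idle)
t=49: (idle)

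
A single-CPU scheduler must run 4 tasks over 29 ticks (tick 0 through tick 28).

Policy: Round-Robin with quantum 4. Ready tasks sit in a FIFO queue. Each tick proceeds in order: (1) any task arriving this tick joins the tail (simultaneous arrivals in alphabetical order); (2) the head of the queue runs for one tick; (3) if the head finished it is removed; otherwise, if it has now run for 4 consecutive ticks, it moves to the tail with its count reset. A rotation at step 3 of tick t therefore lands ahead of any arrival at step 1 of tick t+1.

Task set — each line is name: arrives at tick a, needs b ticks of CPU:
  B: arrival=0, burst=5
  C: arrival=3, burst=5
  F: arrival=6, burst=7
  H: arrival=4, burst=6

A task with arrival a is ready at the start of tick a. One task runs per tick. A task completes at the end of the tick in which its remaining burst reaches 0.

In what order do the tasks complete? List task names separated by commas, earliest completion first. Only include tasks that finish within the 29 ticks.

completion order = B, C, H, F

t=0: queue=[B] q_used=0 → run B
t=1: queue=[B] q_used=1 → run B
t=2: queue=[B] q_used=2 → run B
t=3: queue=[B,C] q_used=3 → run B
t=4: queue=[C,B,H] q_used=0 → run C
t=5: queue=[C,B,H] q_used=1 → run C
t=6: queue=[C,B,H,F] q_used=2 → run C
t=7: queue=[C,B,H,F] q_used=3 → run C
t=8: queue=[B,H,F,C] q_used=0 → run B
t=9: queue=[H,F,C] q_used=0 → run H
t=10: queue=[H,F,C] q_used=1 → run H
t=11: queue=[H,F,C] q_used=2 → run H
t=12: queue=[H,F,C] q_used=3 → run H
t=13: queue=[F,C,H] q_used=0 → run F
t=14: queue=[F,C,H] q_used=1 → run F
t=15: queue=[F,C,H] q_used=2 → run F
t=16: queue=[F,C,H] q_used=3 → run F
t=17: queue=[C,H,F] q_used=0 → run C
t=18: queue=[H,F] q_used=0 → run H
t=19: queue=[H,F] q_used=1 → run H
t=20: queue=[F] q_used=0 → run F
t=21: queue=[F] q_used=1 → run F
t=22: queue=[F] q_used=2 → run F
t=23: (idle)
t=24: (idle)
t=25: (idle)
t=26: (idle)
t=27: (idle)
t=28: (idle)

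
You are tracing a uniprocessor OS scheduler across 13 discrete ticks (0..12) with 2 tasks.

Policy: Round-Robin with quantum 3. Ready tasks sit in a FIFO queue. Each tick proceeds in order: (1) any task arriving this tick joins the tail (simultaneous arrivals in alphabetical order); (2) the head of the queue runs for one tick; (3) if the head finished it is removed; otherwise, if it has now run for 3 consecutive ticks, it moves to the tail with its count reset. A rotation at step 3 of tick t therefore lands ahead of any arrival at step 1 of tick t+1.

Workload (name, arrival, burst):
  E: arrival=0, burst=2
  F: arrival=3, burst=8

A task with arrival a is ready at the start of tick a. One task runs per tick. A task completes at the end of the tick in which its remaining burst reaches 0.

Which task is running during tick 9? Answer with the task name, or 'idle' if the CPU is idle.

t=0: queue=[E] q_used=0 → run E
t=1: queue=[E] q_used=1 → run E
t=2: (idle)
t=3: queue=[F] q_used=0 → run F
t=4: queue=[F] q_used=1 → run F
t=5: queue=[F] q_used=2 → run F
t=6: queue=[F] q_used=0 → run F
t=7: queue=[F] q_used=1 → run F
t=8: queue=[F] q_used=2 → run F
t=9: queue=[F] q_used=0 → run F
t=10: queue=[F] q_used=1 → run F
t=11: (idle)
t=12: (idle)

running at tick 9 = F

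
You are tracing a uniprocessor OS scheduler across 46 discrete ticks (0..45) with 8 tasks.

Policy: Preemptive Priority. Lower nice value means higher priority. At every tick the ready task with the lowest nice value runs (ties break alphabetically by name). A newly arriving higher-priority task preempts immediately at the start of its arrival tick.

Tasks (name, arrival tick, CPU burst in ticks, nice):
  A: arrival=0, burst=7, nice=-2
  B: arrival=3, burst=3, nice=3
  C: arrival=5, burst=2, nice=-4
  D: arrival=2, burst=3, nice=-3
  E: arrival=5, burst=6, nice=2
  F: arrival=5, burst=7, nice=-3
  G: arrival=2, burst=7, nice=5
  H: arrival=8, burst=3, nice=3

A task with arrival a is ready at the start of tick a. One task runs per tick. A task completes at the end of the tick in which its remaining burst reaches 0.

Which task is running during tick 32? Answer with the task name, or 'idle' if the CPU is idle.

t=0: ready={A} → run A
t=1: ready={A} → run A
t=2: ready={A,D,G} → run D
t=3: ready={A,B,D,G} → run D
t=4: ready={A,B,D,G} → run D
t=5: ready={A,B,C,E,F,G} → run C
t=6: ready={A,B,C,E,F,G} → run C
t=7: ready={A,B,E,F,G} → run F
t=8: ready={A,B,E,F,G,H} → run F
t=9: ready={A,B,E,F,G,H} → run F
t=10: ready={A,B,E,F,G,H} → run F
t=11: ready={A,B,E,F,G,H} → run F
t=12: ready={A,B,E,F,G,H} → run F
t=13: ready={A,B,E,F,G,H} → run F
t=14: ready={A,B,E,G,H} → run A
t=15: ready={A,B,E,G,H} → run A
t=16: ready={A,B,E,G,H} → run A
t=17: ready={A,B,E,G,H} → run A
t=18: ready={A,B,E,G,H} → run A
t=19: ready={B,E,G,H} → run E
t=20: ready={B,E,G,H} → run E
t=21: ready={B,E,G,H} → run E
t=22: ready={B,E,G,H} → run E
t=23: ready={B,E,G,H} → run E
t=24: ready={B,E,G,H} → run E
t=25: ready={B,G,H} → run B
t=26: ready={B,G,H} → run B
t=27: ready={B,G,H} → run B
t=28: ready={G,H} → run H
t=29: ready={G,H} → run H
t=30: ready={G,H} → run H
t=31: ready={G} → run G
t=32: ready={G} → run G
t=33: ready={G} → run G
t=34: ready={G} → run G
t=35: ready={G} → run G
t=36: ready={G} → run G
t=37: ready={G} → run G
t=38: (idle)
t=39: (idle)
t=40: (idle)
t=41: (idle)
t=42: (idle)
t=43: (idle)
t=44: (idle)
t=45: (idle)

running at tick 32 = G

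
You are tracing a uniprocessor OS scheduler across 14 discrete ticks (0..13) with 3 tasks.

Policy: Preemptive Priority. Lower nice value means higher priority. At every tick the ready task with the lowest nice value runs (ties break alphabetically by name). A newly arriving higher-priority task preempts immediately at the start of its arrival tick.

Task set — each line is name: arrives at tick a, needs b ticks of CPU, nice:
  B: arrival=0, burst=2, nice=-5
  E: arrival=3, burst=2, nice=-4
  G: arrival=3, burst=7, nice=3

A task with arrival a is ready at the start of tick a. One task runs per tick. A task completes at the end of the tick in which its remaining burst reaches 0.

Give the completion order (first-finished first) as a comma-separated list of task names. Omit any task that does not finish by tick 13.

completion order = B, E, G

t=0: ready={B} → run B
t=1: ready={B} → run B
t=2: (idle)
t=3: ready={E,G} → run E
t=4: ready={E,G} → run E
t=5: ready={G} → run G
t=6: ready={G} → run G
t=7: ready={G} → run G
t=8: ready={G} → run G
t=9: ready={G} → run G
t=10: ready={G} → run G
t=11: ready={G} → run G
t=12: (idle)
t=13: (idle)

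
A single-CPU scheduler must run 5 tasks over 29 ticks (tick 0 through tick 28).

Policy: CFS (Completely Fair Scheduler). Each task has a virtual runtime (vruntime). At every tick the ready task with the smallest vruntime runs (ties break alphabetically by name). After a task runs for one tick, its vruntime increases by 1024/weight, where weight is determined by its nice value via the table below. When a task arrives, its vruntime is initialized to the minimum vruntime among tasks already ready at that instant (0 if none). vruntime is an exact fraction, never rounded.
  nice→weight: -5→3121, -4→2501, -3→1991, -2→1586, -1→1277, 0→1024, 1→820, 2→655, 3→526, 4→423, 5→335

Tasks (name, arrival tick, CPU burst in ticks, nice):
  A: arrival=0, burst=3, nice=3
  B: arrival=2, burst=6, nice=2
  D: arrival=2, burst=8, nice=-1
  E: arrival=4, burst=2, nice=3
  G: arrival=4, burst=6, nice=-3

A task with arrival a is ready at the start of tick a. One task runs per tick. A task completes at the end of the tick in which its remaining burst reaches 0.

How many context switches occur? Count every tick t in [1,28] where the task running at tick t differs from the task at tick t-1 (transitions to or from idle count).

t=0: vr[A=0] → run A
t=1: vr[A=512/263] → run A
t=2: vr[A=1024/263 B=1024/263 D=1024/263] → run A
t=3: vr[B=1024/263 D=1024/263] → run B
t=4: vr[B=940032/172265 D=1024/263 E=1024/263 G=1024/263] → run D
t=5: vr[B=940032/172265 D=1576960/335851 E=1024/263 G=1024/263] → run E
t=6: vr[B=940032/172265 D=1576960/335851 E=1536/263 G=1024/263] → run G
t=7: vr[B=940032/172265 D=1576960/335851 E=1536/263 G=2308096/523633] → run G
t=8: vr[B=940032/172265 D=1576960/335851 E=1536/263 G=2577408/523633] → run D
t=9: vr[B=940032/172265 D=1846272/335851 E=1536/263 G=2577408/523633] → run G
t=10: vr[B=940032/172265 D=1846272/335851 E=1536/263 G=2846720/523633] → run G
t=11: vr[B=940032/172265 D=1846272/335851 E=1536/263 G=3116032/523633] → run B
t=12: vr[B=1209344/172265 D=1846272/335851 E=1536/263 G=3116032/523633] → run D
t=13: vr[B=1209344/172265 D=2115584/335851 E=1536/263 G=3116032/523633] → run E
t=14: vr[B=1209344/172265 D=2115584/335851 G=3116032/523633] → run G
t=15: vr[B=1209344/172265 D=2115584/335851 G=3385344/523633] → run D
t=16: vr[B=1209344/172265 D=2384896/335851 G=3385344/523633] → run G
t=17: vr[B=1209344/172265 D=2384896/335851] → run B
t=18: vr[B=1478656/172265 D=2384896/335851] → run D
t=19: vr[B=1478656/172265 D=2654208/335851] → run D
t=20: vr[B=1478656/172265 D=2923520/335851] → run B
t=21: vr[B=1747968/172265 D=2923520/335851] → run D
t=22: vr[B=1747968/172265 D=3192832/335851] → run D
t=23: vr[B=1747968/172265] → run B
t=24: vr[B=403456/34453] → run B
t=25: (idle)
t=26: (idle)
t=27: (idle)
t=28: (idle)

context switches = 18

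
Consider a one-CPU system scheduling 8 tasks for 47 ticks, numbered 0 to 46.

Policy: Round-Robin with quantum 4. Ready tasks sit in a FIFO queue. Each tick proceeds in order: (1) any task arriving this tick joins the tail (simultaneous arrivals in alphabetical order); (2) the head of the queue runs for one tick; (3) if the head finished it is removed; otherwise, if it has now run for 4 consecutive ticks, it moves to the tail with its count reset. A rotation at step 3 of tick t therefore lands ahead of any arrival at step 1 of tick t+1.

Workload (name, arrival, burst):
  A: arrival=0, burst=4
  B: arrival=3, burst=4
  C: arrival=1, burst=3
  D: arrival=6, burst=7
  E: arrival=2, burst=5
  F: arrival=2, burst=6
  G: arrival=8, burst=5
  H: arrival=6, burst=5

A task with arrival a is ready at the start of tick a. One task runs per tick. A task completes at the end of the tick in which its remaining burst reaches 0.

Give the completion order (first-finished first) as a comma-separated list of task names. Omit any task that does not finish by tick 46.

t=0: queue=[A] q_used=0 → run A
t=1: queue=[A,C] q_used=1 → run A
t=2: queue=[A,C,E,F] q_used=2 → run A
t=3: queue=[A,C,E,F,B] q_used=3 → run A
t=4: queue=[C,E,F,B] q_used=0 → run C
t=5: queue=[C,E,F,B] q_used=1 → run C
t=6: queue=[C,E,F,B,D,H] q_used=2 → run C
t=7: queue=[E,F,B,D,H] q_used=0 → run E
t=8: queue=[E,F,B,D,H,G] q_used=1 → run E
t=9: queue=[E,F,B,D,H,G] q_used=2 → run E
t=10: queue=[E,F,B,D,H,G] q_used=3 → run E
t=11: queue=[F,B,D,H,G,E] q_used=0 → run F
t=12: queue=[F,B,D,H,G,E] q_used=1 → run F
t=13: queue=[F,B,D,H,G,E] q_used=2 → run F
t=14: queue=[F,B,D,H,G,E] q_used=3 → run F
t=15: queue=[B,D,H,G,E,F] q_used=0 → run B
t=16: queue=[B,D,H,G,E,F] q_used=1 → run B
t=17: queue=[B,D,H,G,E,F] q_used=2 → run B
t=18: queue=[B,D,H,G,E,F] q_used=3 → run B
t=19: queue=[D,H,G,E,F] q_used=0 → run D
t=20: queue=[D,H,G,E,F] q_used=1 → run D
t=21: queue=[D,H,G,E,F] q_used=2 → run D
t=22: queue=[D,H,G,E,F] q_used=3 → run D
t=23: queue=[H,G,E,F,D] q_used=0 → run H
t=24: queue=[H,G,E,F,D] q_used=1 → run H
t=25: queue=[H,G,E,F,D] q_used=2 → run H
t=26: queue=[H,G,E,F,D] q_used=3 → run H
t=27: queue=[G,E,F,D,H] q_used=0 → run G
t=28: queue=[G,E,F,D,H] q_used=1 → run G
t=29: queue=[G,E,F,D,H] q_used=2 → run G
t=30: queue=[G,E,F,D,H] q_used=3 → run G
t=31: queue=[E,F,D,H,G] q_used=0 → run E
t=32: queue=[F,D,H,G] q_used=0 → run F
t=33: queue=[F,D,H,G] q_used=1 → run F
t=34: queue=[D,H,G] q_used=0 → run D
t=35: queue=[D,H,G] q_used=1 → run D
t=36: queue=[D,H,G] q_used=2 → run D
t=37: queue=[H,G] q_used=0 → run H
t=38: queue=[G] q_used=0 → run G
t=39: (idle)
t=40: (idle)
t=41: (idle)
t=42: (idle)
t=43: (idle)
t=44: (idle)
t=45: (idle)
t=46: (idle)

completion order = A, C, B, E, F, D, H, G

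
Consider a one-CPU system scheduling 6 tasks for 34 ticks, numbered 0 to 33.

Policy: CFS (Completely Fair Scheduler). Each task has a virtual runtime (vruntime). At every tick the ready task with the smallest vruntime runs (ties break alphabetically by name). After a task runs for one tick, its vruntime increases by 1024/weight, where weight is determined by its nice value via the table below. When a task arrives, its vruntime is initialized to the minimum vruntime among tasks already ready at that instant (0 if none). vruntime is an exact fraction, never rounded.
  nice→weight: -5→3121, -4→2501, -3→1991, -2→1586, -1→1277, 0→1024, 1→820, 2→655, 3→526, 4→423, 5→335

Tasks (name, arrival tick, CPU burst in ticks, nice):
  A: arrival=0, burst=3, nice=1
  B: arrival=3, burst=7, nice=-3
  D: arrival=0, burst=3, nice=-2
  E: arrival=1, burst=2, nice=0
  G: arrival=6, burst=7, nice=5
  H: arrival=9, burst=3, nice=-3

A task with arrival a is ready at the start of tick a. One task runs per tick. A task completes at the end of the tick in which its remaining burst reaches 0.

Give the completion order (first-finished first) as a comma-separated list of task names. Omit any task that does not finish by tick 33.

t=0: vr[A=0 D=0] → run A
t=1: vr[A=256/205 D=0 E=0] → run D
t=2: vr[A=256/205 D=512/793 E=0] → run E
t=3: vr[A=256/205 B=512/793 D=512/793 E=1] → run B
t=4: vr[A=256/205 B=1831424/1578863 D=512/793 E=1] → run D
t=5: vr[A=256/205 B=1831424/1578863 D=1024/793 E=1] → run E
t=6: vr[A=256/205 B=1831424/1578863 D=1024/793 G=1831424/1578863] → run B
t=7: vr[A=256/205 B=2643456/1578863 D=1024/793 G=1831424/1578863] → run G
t=8: vr[A=256/205 B=2643456/1578863 D=1024/793 G=2230282752/528919105] → run A
t=9: vr[A=512/205 B=2643456/1578863 D=1024/793 G=2230282752/528919105 H=1024/793] → run D
t=10: vr[A=512/205 B=2643456/1578863 G=2230282752/528919105 H=1024/793] → run H
t=11: vr[A=512/205 B=2643456/1578863 G=2230282752/528919105 H=2850816/1578863] → run B
t=12: vr[A=512/205 B=3455488/1578863 G=2230282752/528919105 H=2850816/1578863] → run H
t=13: vr[A=512/205 B=3455488/1578863 G=2230282752/528919105 H=3662848/1578863] → run B
t=14: vr[A=512/205 B=4267520/1578863 G=2230282752/528919105 H=3662848/1578863] → run H
t=15: vr[A=512/205 B=4267520/1578863 G=2230282752/528919105] → run A
t=16: vr[B=4267520/1578863 G=2230282752/528919105] → run B
t=17: vr[B=5079552/1578863 G=2230282752/528919105] → run B
t=18: vr[B=5891584/1578863 G=2230282752/528919105] → run B
t=19: vr[G=2230282752/528919105] → run G
t=20: vr[G=3847038464/528919105] → run G
t=21: vr[G=5463794176/528919105] → run G
t=22: vr[G=7080549888/528919105] → run G
t=23: vr[G=1739461120/105783821] → run G
t=24: vr[G=10314061312/528919105] → run G
t=25: (idle)
t=26: (idle)
t=27: (idle)
t=28: (idle)
t=29: (idle)
t=30: (idle)
t=31: (idle)
t=32: (idle)
t=33: (idle)

completion order = E, D, H, A, B, G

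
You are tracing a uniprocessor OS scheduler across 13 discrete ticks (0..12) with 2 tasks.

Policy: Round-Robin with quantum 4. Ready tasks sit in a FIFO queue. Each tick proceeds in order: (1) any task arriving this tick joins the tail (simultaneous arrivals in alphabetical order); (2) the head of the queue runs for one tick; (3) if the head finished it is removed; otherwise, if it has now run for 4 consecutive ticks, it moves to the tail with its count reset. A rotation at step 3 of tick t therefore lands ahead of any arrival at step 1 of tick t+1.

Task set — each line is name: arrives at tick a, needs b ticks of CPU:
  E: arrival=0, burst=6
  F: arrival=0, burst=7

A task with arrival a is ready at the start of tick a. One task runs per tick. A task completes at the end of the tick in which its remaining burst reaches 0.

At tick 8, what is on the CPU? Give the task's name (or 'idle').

running at tick 8 = E

t=0: queue=[E,F] q_used=0 → run E
t=1: queue=[E,F] q_used=1 → run E
t=2: queue=[E,F] q_used=2 → run E
t=3: queue=[E,F] q_used=3 → run E
t=4: queue=[F,E] q_used=0 → run F
t=5: queue=[F,E] q_used=1 → run F
t=6: queue=[F,E] q_used=2 → run F
t=7: queue=[F,E] q_used=3 → run F
t=8: queue=[E,F] q_used=0 → run E
t=9: queue=[E,F] q_used=1 → run E
t=10: queue=[F] q_used=0 → run F
t=11: queue=[F] q_used=1 → run F
t=12: queue=[F] q_used=2 → run F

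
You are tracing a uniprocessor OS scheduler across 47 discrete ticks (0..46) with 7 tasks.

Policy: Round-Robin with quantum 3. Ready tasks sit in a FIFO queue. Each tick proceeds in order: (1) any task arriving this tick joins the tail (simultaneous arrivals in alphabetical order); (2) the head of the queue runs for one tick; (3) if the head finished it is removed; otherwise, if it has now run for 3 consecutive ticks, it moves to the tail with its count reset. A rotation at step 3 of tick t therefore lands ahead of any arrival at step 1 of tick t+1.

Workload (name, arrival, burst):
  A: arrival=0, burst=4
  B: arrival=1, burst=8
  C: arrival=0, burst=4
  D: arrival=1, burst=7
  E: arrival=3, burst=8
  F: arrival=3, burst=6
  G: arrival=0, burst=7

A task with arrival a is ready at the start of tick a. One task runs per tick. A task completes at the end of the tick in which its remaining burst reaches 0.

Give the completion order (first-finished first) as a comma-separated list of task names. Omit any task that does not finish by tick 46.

completion order = A, C, F, G, B, D, E

t=0: queue=[A,C,G] q_used=0 → run A
t=1: queue=[A,C,G,B,D] q_used=1 → run A
t=2: queue=[A,C,G,B,D] q_used=2 → run A
t=3: queue=[C,G,B,D,A,E,F] q_used=0 → run C
t=4: queue=[C,G,B,D,A,E,F] q_used=1 → run C
t=5: queue=[C,G,B,D,A,E,F] q_used=2 → run C
t=6: queue=[G,B,D,A,E,F,C] q_used=0 → run G
t=7: queue=[G,B,D,A,E,F,C] q_used=1 → run G
t=8: queue=[G,B,D,A,E,F,C] q_used=2 → run G
t=9: queue=[B,D,A,E,F,C,G] q_used=0 → run B
t=10: queue=[B,D,A,E,F,C,G] q_used=1 → run B
t=11: queue=[B,D,A,E,F,C,G] q_used=2 → run B
t=12: queue=[D,A,E,F,C,G,B] q_used=0 → run D
t=13: queue=[D,A,E,F,C,G,B] q_used=1 → run D
t=14: queue=[D,A,E,F,C,G,B] q_used=2 → run D
t=15: queue=[A,E,F,C,G,B,D] q_used=0 → run A
t=16: queue=[E,F,C,G,B,D] q_used=0 → run E
t=17: queue=[E,F,C,G,B,D] q_used=1 → run E
t=18: queue=[E,F,C,G,B,D] q_used=2 → run E
t=19: queue=[F,C,G,B,D,E] q_used=0 → run F
t=20: queue=[F,C,G,B,D,E] q_used=1 → run F
t=21: queue=[F,C,G,B,D,E] q_used=2 → run F
t=22: queue=[C,G,B,D,E,F] q_used=0 → run C
t=23: queue=[G,B,D,E,F] q_used=0 → run G
t=24: queue=[G,B,D,E,F] q_used=1 → run G
t=25: queue=[G,B,D,E,F] q_used=2 → run G
t=26: queue=[B,D,E,F,G] q_used=0 → run B
t=27: queue=[B,D,E,F,G] q_used=1 → run B
t=28: queue=[B,D,E,F,G] q_used=2 → run B
t=29: queue=[D,E,F,G,B] q_used=0 → run D
t=30: queue=[D,E,F,G,B] q_used=1 → run D
t=31: queue=[D,E,F,G,B] q_used=2 → run D
t=32: queue=[E,F,G,B,D] q_used=0 → run E
t=33: queue=[E,F,G,B,D] q_used=1 → run E
t=34: queue=[E,F,G,B,D] q_used=2 → run E
t=35: queue=[F,G,B,D,E] q_used=0 → run F
t=36: queue=[F,G,B,D,E] q_used=1 → run F
t=37: queue=[F,G,B,D,E] q_used=2 → run F
t=38: queue=[G,B,D,E] q_used=0 → run G
t=39: queue=[B,D,E] q_used=0 → run B
t=40: queue=[B,D,E] q_used=1 → run B
t=41: queue=[D,E] q_used=0 → run D
t=42: queue=[E] q_used=0 → run E
t=43: queue=[E] q_used=1 → run E
t=44: (idle)
t=45: (idle)
t=46: (idle)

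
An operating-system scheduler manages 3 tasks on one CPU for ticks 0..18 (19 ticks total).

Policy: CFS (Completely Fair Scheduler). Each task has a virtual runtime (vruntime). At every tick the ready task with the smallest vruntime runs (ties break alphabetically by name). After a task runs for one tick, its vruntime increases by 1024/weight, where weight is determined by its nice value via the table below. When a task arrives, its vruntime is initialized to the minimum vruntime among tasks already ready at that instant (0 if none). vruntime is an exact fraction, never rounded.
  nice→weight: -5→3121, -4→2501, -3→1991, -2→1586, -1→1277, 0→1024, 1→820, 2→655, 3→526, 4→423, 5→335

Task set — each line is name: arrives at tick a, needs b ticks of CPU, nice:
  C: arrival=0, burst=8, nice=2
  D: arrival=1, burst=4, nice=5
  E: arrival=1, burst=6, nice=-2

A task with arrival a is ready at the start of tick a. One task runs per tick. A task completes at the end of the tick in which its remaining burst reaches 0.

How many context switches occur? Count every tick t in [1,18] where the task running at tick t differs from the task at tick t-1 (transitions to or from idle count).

context switches = 13

t=0: vr[C=0] → run C
t=1: vr[C=1024/655 D=1024/655 E=1024/655] → run C
t=2: vr[C=2048/655 D=1024/655 E=1024/655] → run D
t=3: vr[C=2048/655 D=202752/43885 E=1024/655] → run E
t=4: vr[C=2048/655 D=202752/43885 E=1147392/519415] → run E
t=5: vr[C=2048/655 D=202752/43885 E=1482752/519415] → run E
t=6: vr[C=2048/655 D=202752/43885 E=1818112/519415] → run C
t=7: vr[C=3072/655 D=202752/43885 E=1818112/519415] → run E
t=8: vr[C=3072/655 D=202752/43885 E=2153472/519415] → run E
t=9: vr[C=3072/655 D=202752/43885 E=2488832/519415] → run D
t=10: vr[C=3072/655 D=336896/43885 E=2488832/519415] → run C
t=11: vr[C=4096/655 D=336896/43885 E=2488832/519415] → run E
t=12: vr[C=4096/655 D=336896/43885] → run C
t=13: vr[C=1024/131 D=336896/43885] → run D
t=14: vr[C=1024/131 D=94208/8777] → run C
t=15: vr[C=6144/655 D=94208/8777] → run C
t=16: vr[C=7168/655 D=94208/8777] → run D
t=17: vr[C=7168/655] → run C
t=18: (idle)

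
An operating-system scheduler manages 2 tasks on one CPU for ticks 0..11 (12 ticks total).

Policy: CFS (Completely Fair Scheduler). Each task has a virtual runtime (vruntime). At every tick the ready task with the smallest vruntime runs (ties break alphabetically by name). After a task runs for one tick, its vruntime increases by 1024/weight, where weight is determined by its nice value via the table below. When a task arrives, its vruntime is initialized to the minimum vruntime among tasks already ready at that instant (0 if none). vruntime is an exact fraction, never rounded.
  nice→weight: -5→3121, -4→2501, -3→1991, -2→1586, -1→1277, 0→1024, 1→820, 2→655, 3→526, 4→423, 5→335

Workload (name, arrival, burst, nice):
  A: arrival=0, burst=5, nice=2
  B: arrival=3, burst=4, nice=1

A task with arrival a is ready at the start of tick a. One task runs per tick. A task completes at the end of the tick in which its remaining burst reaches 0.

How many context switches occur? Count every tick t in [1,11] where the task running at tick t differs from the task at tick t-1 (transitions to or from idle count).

t=0: vr[A=0] → run A
t=1: vr[A=1024/655] → run A
t=2: vr[A=2048/655] → run A
t=3: vr[A=3072/655 B=3072/655] → run A
t=4: vr[A=4096/655 B=3072/655] → run B
t=5: vr[A=4096/655 B=159488/26855] → run B
t=6: vr[A=4096/655 B=193024/26855] → run A
t=7: vr[B=193024/26855] → run B
t=8: vr[B=45312/5371] → run B
t=9: (idle)
t=10: (idle)
t=11: (idle)

context switches = 4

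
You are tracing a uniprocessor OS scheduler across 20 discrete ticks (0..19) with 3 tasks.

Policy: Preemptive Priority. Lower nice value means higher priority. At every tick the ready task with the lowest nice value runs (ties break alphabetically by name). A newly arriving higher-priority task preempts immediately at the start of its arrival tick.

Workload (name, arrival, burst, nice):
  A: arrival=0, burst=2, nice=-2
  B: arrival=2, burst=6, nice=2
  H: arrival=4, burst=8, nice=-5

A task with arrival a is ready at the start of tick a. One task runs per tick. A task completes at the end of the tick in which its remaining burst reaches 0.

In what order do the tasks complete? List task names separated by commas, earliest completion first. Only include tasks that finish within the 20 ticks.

t=0: ready={A} → run A
t=1: ready={A} → run A
t=2: ready={B} → run B
t=3: ready={B} → run B
t=4: ready={B,H} → run H
t=5: ready={B,H} → run H
t=6: ready={B,H} → run H
t=7: ready={B,H} → run H
t=8: ready={B,H} → run H
t=9: ready={B,H} → run H
t=10: ready={B,H} → run H
t=11: ready={B,H} → run H
t=12: ready={B} → run B
t=13: ready={B} → run B
t=14: ready={B} → run B
t=15: ready={B} → run B
t=16: (idle)
t=17: (idle)
t=18: (idle)
t=19: (idle)

completion order = A, H, B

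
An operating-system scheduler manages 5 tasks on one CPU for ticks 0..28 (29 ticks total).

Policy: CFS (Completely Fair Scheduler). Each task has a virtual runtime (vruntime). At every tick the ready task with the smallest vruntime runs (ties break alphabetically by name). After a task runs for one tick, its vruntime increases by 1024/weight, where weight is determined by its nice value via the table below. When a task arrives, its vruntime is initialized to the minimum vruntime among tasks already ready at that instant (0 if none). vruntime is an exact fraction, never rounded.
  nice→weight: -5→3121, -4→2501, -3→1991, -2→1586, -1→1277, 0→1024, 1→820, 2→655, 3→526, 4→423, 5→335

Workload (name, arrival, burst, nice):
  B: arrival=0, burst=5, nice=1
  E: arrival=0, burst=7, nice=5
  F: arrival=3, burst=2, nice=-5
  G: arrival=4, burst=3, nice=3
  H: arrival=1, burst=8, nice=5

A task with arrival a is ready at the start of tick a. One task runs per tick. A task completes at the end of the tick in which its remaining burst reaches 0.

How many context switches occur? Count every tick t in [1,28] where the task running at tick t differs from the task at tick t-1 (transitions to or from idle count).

t=0: vr[B=0 E=0] → run B
t=1: vr[B=256/205 E=0 H=0] → run E
t=2: vr[B=256/205 E=1024/335 H=0] → run H
t=3: vr[B=256/205 E=1024/335 F=256/205 H=1024/335] → run B
t=4: vr[B=512/205 E=1024/335 F=256/205 G=256/205 H=1024/335] → run F
t=5: vr[B=512/205 E=1024/335 F=1008896/639805 G=256/205 H=1024/335] → run G
t=6: vr[B=512/205 E=1024/335 F=1008896/639805 G=172288/53915 H=1024/335] → run F
t=7: vr[B=512/205 E=1024/335 G=172288/53915 H=1024/335] → run B
t=8: vr[B=768/205 E=1024/335 G=172288/53915 H=1024/335] → run E
t=9: vr[B=768/205 E=2048/335 G=172288/53915 H=1024/335] → run H
t=10: vr[B=768/205 E=2048/335 G=172288/53915 H=2048/335] → run G
t=11: vr[B=768/205 E=2048/335 G=277248/53915 H=2048/335] → run B
t=12: vr[B=1024/205 E=2048/335 G=277248/53915 H=2048/335] → run B
t=13: vr[E=2048/335 G=277248/53915 H=2048/335] → run G
t=14: vr[E=2048/335 H=2048/335] → run E
t=15: vr[E=3072/335 H=2048/335] → run H
t=16: vr[E=3072/335 H=3072/335] → run E
t=17: vr[E=4096/335 H=3072/335] → run H
t=18: vr[E=4096/335 H=4096/335] → run E
t=19: vr[E=1024/67 H=4096/335] → run H
t=20: vr[E=1024/67 H=1024/67] → run E
t=21: vr[E=6144/335 H=1024/67] → run H
t=22: vr[E=6144/335 H=6144/335] → run E
t=23: vr[H=6144/335] → run H
t=24: vr[H=7168/335] → run H
t=25: (idle)
t=26: (idle)
t=27: (idle)
t=28: (idle)

context switches = 23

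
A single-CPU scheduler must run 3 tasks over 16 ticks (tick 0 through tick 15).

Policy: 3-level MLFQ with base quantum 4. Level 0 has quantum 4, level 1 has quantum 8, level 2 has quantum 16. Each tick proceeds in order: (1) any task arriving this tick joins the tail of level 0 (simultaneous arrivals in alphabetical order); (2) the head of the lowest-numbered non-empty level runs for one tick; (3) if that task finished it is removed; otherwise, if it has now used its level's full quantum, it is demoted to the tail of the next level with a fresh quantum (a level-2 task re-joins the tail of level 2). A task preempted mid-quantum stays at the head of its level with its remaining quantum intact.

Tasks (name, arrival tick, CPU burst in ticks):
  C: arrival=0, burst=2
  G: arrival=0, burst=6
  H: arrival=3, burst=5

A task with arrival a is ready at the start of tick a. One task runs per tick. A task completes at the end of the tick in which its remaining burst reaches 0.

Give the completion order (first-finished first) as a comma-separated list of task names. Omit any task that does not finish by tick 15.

completion order = C, G, H

t=0: L0/L1/L2 = CG/-/- → run C
t=1: L0/L1/L2 = CG/-/- → run C
t=2: L0/L1/L2 = G/-/- → run G
t=3: L0/L1/L2 = GH/-/- → run G
t=4: L0/L1/L2 = GH/-/- → run G
t=5: L0/L1/L2 = GH/-/- → run G
t=6: L0/L1/L2 = H/G/- → run H
t=7: L0/L1/L2 = H/G/- → run H
t=8: L0/L1/L2 = H/G/- → run H
t=9: L0/L1/L2 = H/G/- → run H
t=10: L0/L1/L2 = -/GH/- → run G
t=11: L0/L1/L2 = -/GH/- → run G
t=12: L0/L1/L2 = -/H/- → run H
t=13: (idle)
t=14: (idle)
t=15: (idle)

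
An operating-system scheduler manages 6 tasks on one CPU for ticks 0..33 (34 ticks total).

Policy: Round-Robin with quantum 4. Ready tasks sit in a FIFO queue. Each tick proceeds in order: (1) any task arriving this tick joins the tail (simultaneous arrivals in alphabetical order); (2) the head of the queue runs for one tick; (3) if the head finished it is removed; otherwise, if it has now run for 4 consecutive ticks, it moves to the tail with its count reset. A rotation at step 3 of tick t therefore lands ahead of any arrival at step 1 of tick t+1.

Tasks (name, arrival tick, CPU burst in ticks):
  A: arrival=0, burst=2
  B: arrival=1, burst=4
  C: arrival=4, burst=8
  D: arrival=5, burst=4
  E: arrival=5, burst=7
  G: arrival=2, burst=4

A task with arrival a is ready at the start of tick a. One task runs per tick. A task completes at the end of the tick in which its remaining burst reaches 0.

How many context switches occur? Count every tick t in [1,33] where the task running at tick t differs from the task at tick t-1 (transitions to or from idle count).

t=0: queue=[A] q_used=0 → run A
t=1: queue=[A,B] q_used=1 → run A
t=2: queue=[B,G] q_used=0 → run B
t=3: queue=[B,G] q_used=1 → run B
t=4: queue=[B,G,C] q_used=2 → run B
t=5: queue=[B,G,C,D,E] q_used=3 → run B
t=6: queue=[G,C,D,E] q_used=0 → run G
t=7: queue=[G,C,D,E] q_used=1 → run G
t=8: queue=[G,C,D,E] q_used=2 → run G
t=9: queue=[G,C,D,E] q_used=3 → run G
t=10: queue=[C,D,E] q_used=0 → run C
t=11: queue=[C,D,E] q_used=1 → run C
t=12: queue=[C,D,E] q_used=2 → run C
t=13: queue=[C,D,E] q_used=3 → run C
t=14: queue=[D,E,C] q_used=0 → run D
t=15: queue=[D,E,C] q_used=1 → run D
t=16: queue=[D,E,C] q_used=2 → run D
t=17: queue=[D,E,C] q_used=3 → run D
t=18: queue=[E,C] q_used=0 → run E
t=19: queue=[E,C] q_used=1 → run E
t=20: queue=[E,C] q_used=2 → run E
t=21: queue=[E,C] q_used=3 → run E
t=22: queue=[C,E] q_used=0 → run C
t=23: queue=[C,E] q_used=1 → run C
t=24: queue=[C,E] q_used=2 → run C
t=25: queue=[C,E] q_used=3 → run C
t=26: queue=[E] q_used=0 → run E
t=27: queue=[E] q_used=1 → run E
t=28: queue=[E] q_used=2 → run E
t=29: (idle)
t=30: (idle)
t=31: (idle)
t=32: (idle)
t=33: (idle)

context switches = 8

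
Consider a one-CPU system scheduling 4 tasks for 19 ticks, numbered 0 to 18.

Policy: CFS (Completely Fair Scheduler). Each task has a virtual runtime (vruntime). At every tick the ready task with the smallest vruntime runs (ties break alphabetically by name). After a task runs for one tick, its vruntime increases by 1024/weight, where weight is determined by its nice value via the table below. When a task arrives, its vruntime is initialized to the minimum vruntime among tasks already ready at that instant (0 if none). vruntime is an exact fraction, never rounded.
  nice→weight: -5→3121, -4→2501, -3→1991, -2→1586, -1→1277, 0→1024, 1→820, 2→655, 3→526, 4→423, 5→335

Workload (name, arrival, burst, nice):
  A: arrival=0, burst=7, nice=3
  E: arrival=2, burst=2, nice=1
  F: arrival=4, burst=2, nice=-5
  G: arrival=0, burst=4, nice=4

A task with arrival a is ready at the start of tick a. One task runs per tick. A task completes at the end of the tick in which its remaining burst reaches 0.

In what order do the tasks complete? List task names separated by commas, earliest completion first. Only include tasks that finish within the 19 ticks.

t=0: vr[A=0 G=0] → run A
t=1: vr[A=512/263 G=0] → run G
t=2: vr[A=512/263 E=512/263 G=1024/423] → run A
t=3: vr[A=1024/263 E=512/263 G=1024/423] → run E
t=4: vr[A=1024/263 E=172288/53915 F=1024/423 G=1024/423] → run F
t=5: vr[A=1024/263 E=172288/53915 F=3629056/1320183 G=1024/423] → run G
t=6: vr[A=1024/263 E=172288/53915 F=3629056/1320183 G=2048/423] → run F
t=7: vr[A=1024/263 E=172288/53915 G=2048/423] → run E
t=8: vr[A=1024/263 G=2048/423] → run A
t=9: vr[A=1536/263 G=2048/423] → run G
t=10: vr[A=1536/263 G=1024/141] → run A
t=11: vr[A=2048/263 G=1024/141] → run G
t=12: vr[A=2048/263] → run A
t=13: vr[A=2560/263] → run A
t=14: vr[A=3072/263] → run A
t=15: (idle)
t=16: (idle)
t=17: (idle)
t=18: (idle)

completion order = F, E, G, A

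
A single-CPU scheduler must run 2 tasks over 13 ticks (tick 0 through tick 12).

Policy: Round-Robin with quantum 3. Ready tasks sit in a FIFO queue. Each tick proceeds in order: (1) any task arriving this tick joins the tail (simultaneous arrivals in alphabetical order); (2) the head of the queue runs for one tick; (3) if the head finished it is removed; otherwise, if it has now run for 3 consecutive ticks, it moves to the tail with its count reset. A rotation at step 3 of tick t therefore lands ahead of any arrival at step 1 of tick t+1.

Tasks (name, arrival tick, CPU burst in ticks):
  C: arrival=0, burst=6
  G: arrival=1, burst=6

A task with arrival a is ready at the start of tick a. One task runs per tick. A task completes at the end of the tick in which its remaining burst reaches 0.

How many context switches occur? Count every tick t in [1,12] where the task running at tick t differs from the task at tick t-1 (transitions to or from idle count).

t=0: queue=[C] q_used=0 → run C
t=1: queue=[C,G] q_used=1 → run C
t=2: queue=[C,G] q_used=2 → run C
t=3: queue=[G,C] q_used=0 → run G
t=4: queue=[G,C] q_used=1 → run G
t=5: queue=[G,C] q_used=2 → run G
t=6: queue=[C,G] q_used=0 → run C
t=7: queue=[C,G] q_used=1 → run C
t=8: queue=[C,G] q_used=2 → run C
t=9: queue=[G] q_used=0 → run G
t=10: queue=[G] q_used=1 → run G
t=11: queue=[G] q_used=2 → run G
t=12: (idle)

context switches = 4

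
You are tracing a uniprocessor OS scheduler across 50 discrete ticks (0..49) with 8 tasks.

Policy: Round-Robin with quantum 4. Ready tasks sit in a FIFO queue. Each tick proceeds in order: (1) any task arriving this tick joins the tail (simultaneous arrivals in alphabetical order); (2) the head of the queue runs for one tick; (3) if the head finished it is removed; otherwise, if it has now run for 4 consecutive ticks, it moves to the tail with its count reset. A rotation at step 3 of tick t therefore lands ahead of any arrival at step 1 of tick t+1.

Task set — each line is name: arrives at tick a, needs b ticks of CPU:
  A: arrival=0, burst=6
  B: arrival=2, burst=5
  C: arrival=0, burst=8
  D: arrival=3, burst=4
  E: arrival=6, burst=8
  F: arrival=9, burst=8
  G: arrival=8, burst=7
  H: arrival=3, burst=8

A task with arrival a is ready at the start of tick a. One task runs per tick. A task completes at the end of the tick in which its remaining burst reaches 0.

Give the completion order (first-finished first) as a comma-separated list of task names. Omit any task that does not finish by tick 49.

completion order = D, A, C, B, H, E, G

t=0: queue=[A,C] q_used=0 → run A
t=1: queue=[A,C] q_used=1 → run A
t=2: queue=[A,C,B] q_used=2 → run A
t=3: queue=[A,C,B,D,H] q_used=3 → run A
t=4: queue=[C,B,D,H,A] q_used=0 → run C
t=5: queue=[C,B,D,H,A] q_used=1 → run C
t=6: queue=[C,B,D,H,A,E] q_used=2 → run C
t=7: queue=[C,B,D,H,A,E] q_used=3 → run C
t=8: queue=[B,D,H,A,E,C,G] q_used=0 → run B
t=9: queue=[B,D,H,A,E,C,G,F] q_used=1 → run B
t=10: queue=[B,D,H,A,E,C,G,F] q_used=2 → run B
t=11: queue=[B,D,H,A,E,C,G,F] q_used=3 → run B
t=12: queue=[D,H,A,E,C,G,F,B] q_used=0 → run D
t=13: queue=[D,H,A,E,C,G,F,B] q_used=1 → run D
t=14: queue=[D,H,A,E,C,G,F,B] q_used=2 → run D
t=15: queue=[D,H,A,E,C,G,F,B] q_used=3 → run D
t=16: queue=[H,A,E,C,G,F,B] q_used=0 → run H
t=17: queue=[H,A,E,C,G,F,B] q_used=1 → run H
t=18: queue=[H,A,E,C,G,F,B] q_used=2 → run H
t=19: queue=[H,A,E,C,G,F,B] q_used=3 → run H
t=20: queue=[A,E,C,G,F,B,H] q_used=0 → run A
t=21: queue=[A,E,C,G,F,B,H] q_used=1 → run A
t=22: queue=[E,C,G,F,B,H] q_used=0 → run E
t=23: queue=[E,C,G,F,B,H] q_used=1 → run E
t=24: queue=[E,C,G,F,B,H] q_used=2 → run E
t=25: queue=[E,C,G,F,B,H] q_used=3 → run E
t=26: queue=[C,G,F,B,H,E] q_used=0 → run C
t=27: queue=[C,G,F,B,H,E] q_used=1 → run C
t=28: queue=[C,G,F,B,H,E] q_used=2 → run C
t=29: queue=[C,G,F,B,H,E] q_used=3 → run C
t=30: queue=[G,F,B,H,E] q_used=0 → run G
t=31: queue=[G,F,B,H,E] q_used=1 → run G
t=32: queue=[G,F,B,H,E] q_used=2 → run G
t=33: queue=[G,F,B,H,E] q_used=3 → run G
t=34: queue=[F,B,H,E,G] q_used=0 → run F
t=35: queue=[F,B,H,E,G] q_used=1 → run F
t=36: queue=[F,B,H,E,G] q_used=2 → run F
t=37: queue=[F,B,H,E,G] q_used=3 → run F
t=38: queue=[B,H,E,G,F] q_used=0 → run B
t=39: queue=[H,E,G,F] q_used=0 → run H
t=40: queue=[H,E,G,F] q_used=1 → run H
t=41: queue=[H,E,G,F] q_used=2 → run H
t=42: queue=[H,E,G,F] q_used=3 → run H
t=43: queue=[E,G,F] q_used=0 → run E
t=44: queue=[E,G,F] q_used=1 → run E
t=45: queue=[E,G,F] q_used=2 → run E
t=46: queue=[E,G,F] q_used=3 → run E
t=47: queue=[G,F] q_used=0 → run G
t=48: queue=[G,F] q_used=1 → run G
t=49: queue=[G,F] q_used=2 → run G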